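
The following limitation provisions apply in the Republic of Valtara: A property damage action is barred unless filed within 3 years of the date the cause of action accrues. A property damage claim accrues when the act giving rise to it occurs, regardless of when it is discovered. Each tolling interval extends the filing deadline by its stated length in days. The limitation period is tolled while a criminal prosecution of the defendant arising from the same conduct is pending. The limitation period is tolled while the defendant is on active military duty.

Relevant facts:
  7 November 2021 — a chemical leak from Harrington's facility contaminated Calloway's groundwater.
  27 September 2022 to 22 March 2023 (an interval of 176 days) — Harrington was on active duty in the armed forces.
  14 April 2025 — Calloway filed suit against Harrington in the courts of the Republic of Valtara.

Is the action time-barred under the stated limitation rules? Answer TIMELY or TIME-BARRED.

The limitation period began to run on 7 November 2021.
3 years from 7 November 2021 is 7 November 2024.
The defendant's active military service from 27 September 2022 to 22 March 2023 tolled the period for 176 days, extending the deadline to 2 May 2025.
Calloway filed on 14 April 2025, before the 2 May 2025 deadline, so the action is timely.

TIMELY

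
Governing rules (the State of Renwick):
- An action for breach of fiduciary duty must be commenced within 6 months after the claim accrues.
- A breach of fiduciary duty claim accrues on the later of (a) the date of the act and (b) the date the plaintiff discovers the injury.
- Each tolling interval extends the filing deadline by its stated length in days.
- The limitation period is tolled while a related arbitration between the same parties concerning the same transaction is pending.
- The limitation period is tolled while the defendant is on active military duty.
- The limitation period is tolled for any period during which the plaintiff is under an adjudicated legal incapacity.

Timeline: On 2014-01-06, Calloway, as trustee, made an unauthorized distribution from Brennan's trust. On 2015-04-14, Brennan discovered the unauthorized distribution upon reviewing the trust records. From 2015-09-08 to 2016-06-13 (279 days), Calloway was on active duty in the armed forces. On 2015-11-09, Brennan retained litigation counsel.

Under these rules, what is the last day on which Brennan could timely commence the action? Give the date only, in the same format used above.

2016-07-19

The claim accrued on 2015-04-14 — the later of the 2014-01-06 act and the 2015-04-14 discovery.
The untolled deadline — 6 months after 2015-04-14 — is 2015-10-14.
The defendant's active military service from 2015-09-08 to 2016-06-13 tolled the period for 279 days, extending the deadline to 2016-07-19.
None of the other events listed affects the running of the period under the stated rules.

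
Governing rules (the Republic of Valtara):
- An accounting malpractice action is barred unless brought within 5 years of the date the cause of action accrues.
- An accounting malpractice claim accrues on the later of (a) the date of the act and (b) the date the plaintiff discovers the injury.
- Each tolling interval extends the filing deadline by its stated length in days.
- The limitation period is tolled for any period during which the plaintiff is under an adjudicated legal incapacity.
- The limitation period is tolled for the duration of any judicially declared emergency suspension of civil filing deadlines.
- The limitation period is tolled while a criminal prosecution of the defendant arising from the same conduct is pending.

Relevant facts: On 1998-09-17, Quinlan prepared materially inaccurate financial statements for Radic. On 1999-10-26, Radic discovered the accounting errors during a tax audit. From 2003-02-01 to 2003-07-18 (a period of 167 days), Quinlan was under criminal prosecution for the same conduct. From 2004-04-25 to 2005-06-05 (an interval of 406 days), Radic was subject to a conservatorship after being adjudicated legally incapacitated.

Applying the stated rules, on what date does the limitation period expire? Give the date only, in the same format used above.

2006-05-22

Because discovery on 1999-10-26 post-dates the 1998-09-17 act, accrual under the later-of rule falls on 1999-10-26.
The untolled deadline — 5 years after 1999-10-26 — is 2004-10-26.
Because the pending criminal prosecution ran from 2003-02-01 to 2003-07-18, the deadline is extended by 167 days to 2005-04-11.
The plaintiff's legal incapacity from 2004-04-25 to 2005-06-05 tolled the period for 406 days, extending the deadline to 2006-05-22.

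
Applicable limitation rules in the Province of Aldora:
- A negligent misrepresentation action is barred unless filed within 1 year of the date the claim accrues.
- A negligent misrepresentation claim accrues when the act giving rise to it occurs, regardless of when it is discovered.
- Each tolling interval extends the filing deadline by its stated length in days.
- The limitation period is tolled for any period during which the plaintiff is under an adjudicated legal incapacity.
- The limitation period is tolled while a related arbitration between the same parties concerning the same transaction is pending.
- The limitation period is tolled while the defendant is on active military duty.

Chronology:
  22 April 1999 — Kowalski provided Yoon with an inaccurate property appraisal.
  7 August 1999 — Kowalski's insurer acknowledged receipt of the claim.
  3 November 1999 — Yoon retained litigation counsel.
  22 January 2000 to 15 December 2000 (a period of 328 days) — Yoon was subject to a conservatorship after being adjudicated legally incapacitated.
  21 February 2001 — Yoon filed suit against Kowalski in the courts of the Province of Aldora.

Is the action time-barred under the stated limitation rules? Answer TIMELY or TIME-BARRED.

The claim accrued on 22 April 1999, when the wrongful act occurred.
1 year from 22 April 1999 is 22 April 2000.
The period was tolled for 328 days by the plaintiff's legal incapacity (22 January 2000 to 15 December 2000), pushing the deadline to 16 March 2001.
None of the other events listed affects the running of the period under the stated rules.
Yoon filed on 21 February 2001, before the 16 March 2001 deadline, so the action is timely.

TIMELY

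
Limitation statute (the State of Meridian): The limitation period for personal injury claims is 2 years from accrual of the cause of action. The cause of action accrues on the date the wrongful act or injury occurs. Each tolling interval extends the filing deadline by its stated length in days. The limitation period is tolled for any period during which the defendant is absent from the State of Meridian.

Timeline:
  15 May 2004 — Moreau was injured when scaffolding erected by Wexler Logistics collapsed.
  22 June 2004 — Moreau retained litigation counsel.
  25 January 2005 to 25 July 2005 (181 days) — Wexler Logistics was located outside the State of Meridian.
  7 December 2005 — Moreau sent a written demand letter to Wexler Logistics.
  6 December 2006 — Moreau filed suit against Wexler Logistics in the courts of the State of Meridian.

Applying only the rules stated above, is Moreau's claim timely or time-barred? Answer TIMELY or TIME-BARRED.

TIME-BARRED

The cause of action accrued on 15 May 2004, the date of the act.
2 years from 15 May 2004 is 15 May 2006.
The period was tolled for 181 days by the defendant's absence from the jurisdiction (25 January 2005 to 25 July 2005), pushing the deadline to 12 November 2006.
None of the other events listed affects the running of the period under the stated rules.
Moreau filed on 6 December 2006, after the 12 November 2006 deadline, so the action is time-barred.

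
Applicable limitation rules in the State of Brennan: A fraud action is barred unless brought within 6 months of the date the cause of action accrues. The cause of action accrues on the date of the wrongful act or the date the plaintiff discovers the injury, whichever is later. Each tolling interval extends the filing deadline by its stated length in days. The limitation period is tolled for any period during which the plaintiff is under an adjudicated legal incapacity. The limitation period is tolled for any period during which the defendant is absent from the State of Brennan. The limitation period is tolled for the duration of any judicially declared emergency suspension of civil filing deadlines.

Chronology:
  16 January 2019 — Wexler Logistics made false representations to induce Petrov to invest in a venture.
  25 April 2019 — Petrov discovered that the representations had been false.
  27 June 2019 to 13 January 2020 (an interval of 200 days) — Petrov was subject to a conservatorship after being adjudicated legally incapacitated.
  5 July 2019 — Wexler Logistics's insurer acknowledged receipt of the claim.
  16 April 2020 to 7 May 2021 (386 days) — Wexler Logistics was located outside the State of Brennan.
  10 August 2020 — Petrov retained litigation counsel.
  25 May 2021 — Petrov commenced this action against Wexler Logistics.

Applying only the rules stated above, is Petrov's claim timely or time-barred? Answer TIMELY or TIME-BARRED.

TIMELY

Taking the later of the act (16 January 2019) and discovery (25 April 2019), the claim accrued on 25 April 2019.
Adding the 6 months base period to 25 April 2019 gives a deadline of 25 October 2019, before any tolling.
Because the plaintiff's legal incapacity ran from 27 June 2019 to 13 January 2020, the deadline is extended by 200 days to 12 May 2020.
Because the defendant's absence from the jurisdiction ran from 16 April 2020 to 7 May 2021, the deadline is extended by 386 days to 2 June 2021.
Nothing else in the chronology tolls or restarts the period.
The 25 May 2021 filing precedes the 2 June 2021 deadline; the claim is timely.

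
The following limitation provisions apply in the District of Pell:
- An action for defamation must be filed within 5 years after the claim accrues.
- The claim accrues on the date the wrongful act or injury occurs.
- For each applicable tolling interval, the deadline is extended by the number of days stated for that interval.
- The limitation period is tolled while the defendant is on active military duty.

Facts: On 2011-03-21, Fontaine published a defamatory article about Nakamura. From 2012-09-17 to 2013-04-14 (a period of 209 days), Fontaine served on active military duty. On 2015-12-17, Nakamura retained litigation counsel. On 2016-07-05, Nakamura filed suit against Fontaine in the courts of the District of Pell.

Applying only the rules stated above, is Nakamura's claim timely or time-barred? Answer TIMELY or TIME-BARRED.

TIMELY

The claim accrued on 2011-03-21, the date of the act.
The untolled deadline — 5 years after 2011-03-21 — is 2016-03-21.
Because the defendant's active military service ran from 2012-09-17 to 2013-04-14, the deadline is extended by 209 days to 2016-10-16.
The other events in the timeline have no effect on the limitation period under the stated rules.
Filing on 2016-07-05 beat the 2016-10-16 deadline — the action is timely.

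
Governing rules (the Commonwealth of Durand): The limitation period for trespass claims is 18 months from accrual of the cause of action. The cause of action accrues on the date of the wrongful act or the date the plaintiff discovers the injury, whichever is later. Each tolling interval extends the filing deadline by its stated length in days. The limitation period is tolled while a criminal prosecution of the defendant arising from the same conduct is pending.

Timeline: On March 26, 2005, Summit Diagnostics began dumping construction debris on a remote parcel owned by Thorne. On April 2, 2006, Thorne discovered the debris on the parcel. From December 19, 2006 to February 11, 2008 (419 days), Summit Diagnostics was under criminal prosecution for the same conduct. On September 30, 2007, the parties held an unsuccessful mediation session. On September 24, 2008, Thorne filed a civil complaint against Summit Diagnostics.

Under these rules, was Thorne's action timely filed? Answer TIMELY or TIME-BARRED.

TIMELY

Because discovery on April 2, 2006 post-dates the March 26, 2005 act, accrual under the later-of rule falls on April 2, 2006.
Adding the 18 months base period to April 2, 2006 gives a deadline of October 2, 2007, before any tolling.
Because the pending criminal prosecution ran from December 19, 2006 to February 11, 2008, the deadline is extended by 419 days to November 24, 2008.
None of the other events listed affects the running of the period under the stated rules.
Thorne filed on September 24, 2008, before the November 24, 2008 deadline, so the action is timely.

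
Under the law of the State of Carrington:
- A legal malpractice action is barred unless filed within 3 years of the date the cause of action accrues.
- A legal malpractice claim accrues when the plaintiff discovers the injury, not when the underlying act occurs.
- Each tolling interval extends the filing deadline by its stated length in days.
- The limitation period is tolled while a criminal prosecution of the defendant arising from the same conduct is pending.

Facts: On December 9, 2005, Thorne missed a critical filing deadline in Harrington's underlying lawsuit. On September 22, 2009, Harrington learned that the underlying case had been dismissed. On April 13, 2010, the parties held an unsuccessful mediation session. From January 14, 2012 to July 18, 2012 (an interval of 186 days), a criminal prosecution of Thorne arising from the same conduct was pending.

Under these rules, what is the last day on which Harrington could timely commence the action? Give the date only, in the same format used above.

March 27, 2013

Accrual is tied to discovery, so the period began on September 22, 2009 rather than on December 9, 2005 when the act occurred.
The untolled deadline — 3 years after September 22, 2009 — is September 22, 2012.
Because the pending criminal prosecution ran from January 14, 2012 to July 18, 2012, the deadline is extended by 186 days to March 27, 2013.
The other events in the timeline have no effect on the limitation period under the stated rules.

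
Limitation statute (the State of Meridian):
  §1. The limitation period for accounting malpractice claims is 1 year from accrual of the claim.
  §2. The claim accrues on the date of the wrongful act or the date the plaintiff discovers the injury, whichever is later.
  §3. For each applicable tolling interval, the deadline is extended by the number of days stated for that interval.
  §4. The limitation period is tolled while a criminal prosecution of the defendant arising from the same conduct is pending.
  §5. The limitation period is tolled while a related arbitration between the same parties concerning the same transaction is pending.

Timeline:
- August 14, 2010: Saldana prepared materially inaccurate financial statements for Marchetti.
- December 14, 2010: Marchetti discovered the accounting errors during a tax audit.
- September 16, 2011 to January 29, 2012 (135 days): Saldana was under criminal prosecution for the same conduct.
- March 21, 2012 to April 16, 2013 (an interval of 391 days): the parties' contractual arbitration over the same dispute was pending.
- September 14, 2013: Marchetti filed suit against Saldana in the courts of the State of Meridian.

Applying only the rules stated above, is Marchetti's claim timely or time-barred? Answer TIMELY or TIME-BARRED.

TIME-BARRED

Because discovery on December 14, 2010 post-dates the August 14, 2010 act, accrual under the later-of rule falls on December 14, 2010.
1 year from December 14, 2010 is December 14, 2011.
Because the pending criminal prosecution ran from September 16, 2011 to January 29, 2012, the deadline is extended by 135 days to April 27, 2012.
Because the pending related arbitration ran from March 21, 2012 to April 16, 2013, the deadline is extended by 391 days to May 23, 2013.
Marchetti filed on September 14, 2013, after the May 23, 2013 deadline, so the action is time-barred.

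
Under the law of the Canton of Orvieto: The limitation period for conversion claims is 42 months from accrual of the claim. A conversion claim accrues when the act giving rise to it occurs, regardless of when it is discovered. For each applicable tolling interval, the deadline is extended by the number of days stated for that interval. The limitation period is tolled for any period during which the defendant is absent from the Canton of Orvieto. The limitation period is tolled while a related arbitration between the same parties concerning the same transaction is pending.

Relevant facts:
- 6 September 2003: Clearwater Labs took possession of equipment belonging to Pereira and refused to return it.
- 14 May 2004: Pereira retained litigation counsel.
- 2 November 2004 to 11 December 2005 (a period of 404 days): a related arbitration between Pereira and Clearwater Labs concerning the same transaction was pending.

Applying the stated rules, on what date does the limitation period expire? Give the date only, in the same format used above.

The claim accrued on 6 September 2003, when the wrongful act occurred.
42 months from 6 September 2003 is 6 March 2007.
Because the pending related arbitration ran from 2 November 2004 to 11 December 2005, the deadline is extended by 404 days to 13 April 2008.
None of the other events listed affects the running of the period under the stated rules.

13 April 2008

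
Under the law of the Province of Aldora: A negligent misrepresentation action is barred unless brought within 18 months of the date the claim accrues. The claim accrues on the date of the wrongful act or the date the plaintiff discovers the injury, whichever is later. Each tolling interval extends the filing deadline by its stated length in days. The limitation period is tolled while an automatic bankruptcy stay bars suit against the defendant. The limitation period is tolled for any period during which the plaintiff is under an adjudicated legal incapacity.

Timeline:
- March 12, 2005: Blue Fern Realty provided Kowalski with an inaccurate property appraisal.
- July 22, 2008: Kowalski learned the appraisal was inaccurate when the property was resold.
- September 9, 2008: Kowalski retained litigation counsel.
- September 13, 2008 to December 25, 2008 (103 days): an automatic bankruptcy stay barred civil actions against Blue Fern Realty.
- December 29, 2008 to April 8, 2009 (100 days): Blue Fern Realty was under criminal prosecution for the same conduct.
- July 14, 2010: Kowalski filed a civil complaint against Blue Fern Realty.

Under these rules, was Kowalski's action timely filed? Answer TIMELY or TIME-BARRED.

TIME-BARRED

Because discovery on July 22, 2008 post-dates the March 12, 2005 act, accrual under the later-of rule falls on July 22, 2008.
Adding the 18 months base period to July 22, 2008 gives a deadline of January 22, 2010, before any tolling.
The automatic bankruptcy stay from September 13, 2008 to December 25, 2008 tolled the period for 103 days, extending the deadline to May 5, 2010.
No stated provision tolls the period for a criminal prosecution, so the interval from December 29, 2008 to April 8, 2009 has no effect on the deadline.
None of the other events listed affects the running of the period under the stated rules.
Kowalski filed on July 14, 2010, after the May 5, 2010 deadline, so the action is time-barred.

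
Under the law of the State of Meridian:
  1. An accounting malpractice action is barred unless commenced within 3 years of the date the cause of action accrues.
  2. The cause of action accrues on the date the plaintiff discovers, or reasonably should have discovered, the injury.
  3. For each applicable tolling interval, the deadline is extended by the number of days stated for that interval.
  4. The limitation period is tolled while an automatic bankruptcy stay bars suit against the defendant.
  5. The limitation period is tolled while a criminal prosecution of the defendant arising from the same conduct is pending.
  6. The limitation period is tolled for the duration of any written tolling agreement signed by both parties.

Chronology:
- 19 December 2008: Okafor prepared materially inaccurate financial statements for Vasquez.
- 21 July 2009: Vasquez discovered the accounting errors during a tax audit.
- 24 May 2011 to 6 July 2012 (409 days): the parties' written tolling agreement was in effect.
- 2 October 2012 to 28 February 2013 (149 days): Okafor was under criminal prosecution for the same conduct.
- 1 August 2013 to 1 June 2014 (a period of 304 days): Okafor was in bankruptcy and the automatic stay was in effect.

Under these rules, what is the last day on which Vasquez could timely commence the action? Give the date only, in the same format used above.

30 November 2014

Under the discovery rule, the claim accrued on 21 July 2009, when Vasquez discovered the injury — not on the 19 December 2008 date of the underlying act.
Adding the 3 years base period to 21 July 2009 gives a deadline of 21 July 2012, before any tolling.
The written tolling agreement from 24 May 2011 to 6 July 2012 tolled the period for 409 days, extending the deadline to 3 September 2013.
The pending criminal prosecution from 2 October 2012 to 28 February 2013 tolled the period for 149 days, extending the deadline to 30 January 2014.
The period was tolled for 304 days by the automatic bankruptcy stay (1 August 2013 to 1 June 2014), pushing the deadline to 30 November 2014.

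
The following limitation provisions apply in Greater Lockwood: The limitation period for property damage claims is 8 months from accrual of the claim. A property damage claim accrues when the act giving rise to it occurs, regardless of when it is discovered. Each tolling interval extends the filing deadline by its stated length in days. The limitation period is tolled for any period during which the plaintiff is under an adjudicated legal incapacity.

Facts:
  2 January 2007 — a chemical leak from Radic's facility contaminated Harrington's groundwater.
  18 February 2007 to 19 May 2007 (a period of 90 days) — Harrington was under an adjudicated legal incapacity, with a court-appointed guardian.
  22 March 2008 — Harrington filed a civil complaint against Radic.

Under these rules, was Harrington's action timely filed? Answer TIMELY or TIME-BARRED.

TIME-BARRED

The claim accrued on 2 January 2007, the date of the act.
Adding the 8 months base period to 2 January 2007 gives a deadline of 2 September 2007, before any tolling.
Because the plaintiff's legal incapacity ran from 18 February 2007 to 19 May 2007, the deadline is extended by 90 days to 1 December 2007.
Filing on 22 March 2008 missed the 1 December 2007 deadline — the action is time-barred.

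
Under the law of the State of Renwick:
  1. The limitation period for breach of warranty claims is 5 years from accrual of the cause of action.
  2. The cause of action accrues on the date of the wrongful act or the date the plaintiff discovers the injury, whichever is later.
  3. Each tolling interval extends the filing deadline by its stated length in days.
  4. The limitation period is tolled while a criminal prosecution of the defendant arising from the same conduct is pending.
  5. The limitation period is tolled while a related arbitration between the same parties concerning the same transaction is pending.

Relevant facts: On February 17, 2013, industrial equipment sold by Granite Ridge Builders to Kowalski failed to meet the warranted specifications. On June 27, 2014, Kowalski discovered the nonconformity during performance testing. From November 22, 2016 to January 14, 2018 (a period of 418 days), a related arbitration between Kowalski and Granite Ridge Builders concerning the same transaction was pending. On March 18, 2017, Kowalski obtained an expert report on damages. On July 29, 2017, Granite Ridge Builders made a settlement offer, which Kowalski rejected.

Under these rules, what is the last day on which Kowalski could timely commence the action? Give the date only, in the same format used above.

August 18, 2020

The claim accrued on June 27, 2014 — the later of the February 17, 2013 act and the June 27, 2014 discovery.
Adding the 5 years base period to June 27, 2014 gives a deadline of June 27, 2019, before any tolling.
The pending related arbitration from November 22, 2016 to January 14, 2018 tolled the period for 418 days, extending the deadline to August 18, 2020.
Nothing else in the chronology tolls or restarts the period.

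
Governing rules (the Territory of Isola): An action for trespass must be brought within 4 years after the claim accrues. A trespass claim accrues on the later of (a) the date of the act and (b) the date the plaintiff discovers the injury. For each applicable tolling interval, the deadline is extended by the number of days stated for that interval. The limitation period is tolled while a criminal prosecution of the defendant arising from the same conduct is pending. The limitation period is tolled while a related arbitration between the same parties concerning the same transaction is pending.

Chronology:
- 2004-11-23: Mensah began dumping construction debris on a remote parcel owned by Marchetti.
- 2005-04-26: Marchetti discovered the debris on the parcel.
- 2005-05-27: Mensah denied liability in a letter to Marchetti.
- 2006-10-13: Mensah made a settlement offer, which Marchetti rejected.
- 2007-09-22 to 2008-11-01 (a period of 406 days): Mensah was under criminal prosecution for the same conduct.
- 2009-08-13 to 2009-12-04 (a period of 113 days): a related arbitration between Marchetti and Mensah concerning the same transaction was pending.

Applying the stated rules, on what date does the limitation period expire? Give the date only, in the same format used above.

The claim accrued on 2005-04-26 — the later of the 2004-11-23 act and the 2005-04-26 discovery.
4 years from 2005-04-26 is 2009-04-26.
The pending criminal prosecution from 2007-09-22 to 2008-11-01 tolled the period for 406 days, extending the deadline to 2010-06-06.
Because the pending related arbitration ran from 2009-08-13 to 2009-12-04, the deadline is extended by 113 days to 2010-09-27.
The other events in the timeline have no effect on the limitation period under the stated rules.

2010-09-27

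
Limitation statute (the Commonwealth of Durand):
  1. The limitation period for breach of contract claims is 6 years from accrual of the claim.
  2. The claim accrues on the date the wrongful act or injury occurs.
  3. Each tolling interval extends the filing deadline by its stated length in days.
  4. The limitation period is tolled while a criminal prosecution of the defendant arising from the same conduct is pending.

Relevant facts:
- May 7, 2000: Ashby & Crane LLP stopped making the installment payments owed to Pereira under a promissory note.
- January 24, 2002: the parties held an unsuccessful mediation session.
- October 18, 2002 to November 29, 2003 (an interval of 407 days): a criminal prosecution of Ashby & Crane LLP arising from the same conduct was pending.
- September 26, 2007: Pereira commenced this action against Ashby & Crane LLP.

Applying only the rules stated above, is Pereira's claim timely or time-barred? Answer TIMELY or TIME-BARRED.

The claim accrued on May 7, 2000, when the wrongful act occurred.
Adding the 6 years base period to May 7, 2000 gives a deadline of May 7, 2006, before any tolling.
Because the pending criminal prosecution ran from October 18, 2002 to November 29, 2003, the deadline is extended by 407 days to June 18, 2007.
Nothing else in the chronology tolls or restarts the period.
The September 26, 2007 filing falls after the June 18, 2007 deadline; the claim is time-barred.

TIME-BARRED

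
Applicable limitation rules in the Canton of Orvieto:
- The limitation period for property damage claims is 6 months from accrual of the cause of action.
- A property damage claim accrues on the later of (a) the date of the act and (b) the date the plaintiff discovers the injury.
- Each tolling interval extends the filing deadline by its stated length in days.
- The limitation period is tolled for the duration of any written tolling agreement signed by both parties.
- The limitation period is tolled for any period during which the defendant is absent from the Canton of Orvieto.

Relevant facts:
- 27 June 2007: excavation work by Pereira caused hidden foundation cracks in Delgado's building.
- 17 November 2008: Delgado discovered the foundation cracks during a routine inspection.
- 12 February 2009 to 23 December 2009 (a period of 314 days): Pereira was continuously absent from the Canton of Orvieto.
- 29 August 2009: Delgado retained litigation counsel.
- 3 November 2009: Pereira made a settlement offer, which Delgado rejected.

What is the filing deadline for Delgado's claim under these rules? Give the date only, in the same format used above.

The claim accrued on 17 November 2008 — the later of the 27 June 2007 act and the 17 November 2008 discovery.
Adding the 6 months base period to 17 November 2008 gives a deadline of 17 May 2009, before any tolling.
The defendant's absence from the jurisdiction from 12 February 2009 to 23 December 2009 tolled the period for 314 days, extending the deadline to 27 March 2010.
The other events in the timeline have no effect on the limitation period under the stated rules.

27 March 2010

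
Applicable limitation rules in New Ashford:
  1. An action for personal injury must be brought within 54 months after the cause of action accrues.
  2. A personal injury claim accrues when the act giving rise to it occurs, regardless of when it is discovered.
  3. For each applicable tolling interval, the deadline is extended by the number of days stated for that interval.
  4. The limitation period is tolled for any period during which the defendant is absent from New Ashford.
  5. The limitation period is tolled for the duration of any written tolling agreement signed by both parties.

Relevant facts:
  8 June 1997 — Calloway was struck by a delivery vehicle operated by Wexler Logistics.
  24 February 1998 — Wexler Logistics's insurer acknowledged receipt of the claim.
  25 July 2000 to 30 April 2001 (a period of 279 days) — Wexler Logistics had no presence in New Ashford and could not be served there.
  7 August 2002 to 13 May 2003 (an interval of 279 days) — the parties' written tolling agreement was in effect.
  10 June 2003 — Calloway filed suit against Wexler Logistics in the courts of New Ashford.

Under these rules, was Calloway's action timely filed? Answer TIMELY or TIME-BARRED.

TIMELY

The limitation period began to run on 8 June 1997.
Adding the 54 months base period to 8 June 1997 gives a deadline of 8 December 2001, before any tolling.
Because the defendant's absence from the jurisdiction ran from 25 July 2000 to 30 April 2001, the deadline is extended by 279 days to 13 September 2002.
The period was tolled for 279 days by the written tolling agreement (7 August 2002 to 13 May 2003), pushing the deadline to 19 June 2003.
Nothing else in the chronology tolls or restarts the period.
The 10 June 2003 filing precedes the 19 June 2003 deadline; the claim is timely.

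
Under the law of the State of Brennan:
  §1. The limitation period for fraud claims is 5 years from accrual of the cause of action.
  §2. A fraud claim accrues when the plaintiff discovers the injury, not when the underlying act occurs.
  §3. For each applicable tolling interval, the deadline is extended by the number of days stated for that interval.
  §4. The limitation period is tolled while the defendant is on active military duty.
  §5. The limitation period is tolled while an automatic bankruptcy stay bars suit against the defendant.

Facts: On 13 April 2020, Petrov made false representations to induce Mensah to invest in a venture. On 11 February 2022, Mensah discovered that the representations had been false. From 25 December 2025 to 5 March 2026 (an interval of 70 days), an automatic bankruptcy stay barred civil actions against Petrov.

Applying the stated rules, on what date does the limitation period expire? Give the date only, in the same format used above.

Accrual is tied to discovery, so the period began on 11 February 2022 rather than on 13 April 2020 when the act occurred.
The untolled deadline — 5 years after 11 February 2022 — is 11 February 2027.
The automatic bankruptcy stay from 25 December 2025 to 5 March 2026 tolled the period for 70 days, extending the deadline to 22 April 2027.

22 April 2027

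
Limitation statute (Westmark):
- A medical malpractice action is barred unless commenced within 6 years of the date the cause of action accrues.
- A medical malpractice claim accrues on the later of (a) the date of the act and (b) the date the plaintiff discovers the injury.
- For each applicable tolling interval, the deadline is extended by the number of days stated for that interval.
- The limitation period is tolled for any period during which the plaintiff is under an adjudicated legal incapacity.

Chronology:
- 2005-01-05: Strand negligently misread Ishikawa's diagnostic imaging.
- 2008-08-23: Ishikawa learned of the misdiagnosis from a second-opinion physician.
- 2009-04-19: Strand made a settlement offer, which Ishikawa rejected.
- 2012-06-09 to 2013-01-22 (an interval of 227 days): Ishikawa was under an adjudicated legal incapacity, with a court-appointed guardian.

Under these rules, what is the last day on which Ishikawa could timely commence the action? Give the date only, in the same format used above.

2015-04-07

Taking the later of the act (2005-01-05) and discovery (2008-08-23), the claim accrued on 2008-08-23.
The untolled deadline — 6 years after 2008-08-23 — is 2014-08-23.
The plaintiff's legal incapacity from 2012-06-09 to 2013-01-22 tolled the period for 227 days, extending the deadline to 2015-04-07.
Nothing else in the chronology tolls or restarts the period.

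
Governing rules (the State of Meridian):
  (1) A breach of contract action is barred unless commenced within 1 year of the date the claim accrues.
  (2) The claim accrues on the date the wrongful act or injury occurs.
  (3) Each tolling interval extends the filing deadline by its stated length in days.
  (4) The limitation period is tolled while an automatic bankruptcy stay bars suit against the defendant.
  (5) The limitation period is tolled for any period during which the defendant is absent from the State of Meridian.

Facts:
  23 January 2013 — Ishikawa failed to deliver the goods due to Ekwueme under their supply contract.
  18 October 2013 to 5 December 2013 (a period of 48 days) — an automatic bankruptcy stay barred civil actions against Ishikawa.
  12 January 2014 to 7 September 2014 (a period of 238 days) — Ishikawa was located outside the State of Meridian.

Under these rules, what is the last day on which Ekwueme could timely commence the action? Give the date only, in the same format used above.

5 November 2014

The limitation period began to run on 23 January 2013.
The untolled deadline — 1 year after 23 January 2013 — is 23 January 2014.
The period was tolled for 48 days by the automatic bankruptcy stay (18 October 2013 to 5 December 2013), pushing the deadline to 12 March 2014.
Because the defendant's absence from the jurisdiction ran from 12 January 2014 to 7 September 2014, the deadline is extended by 238 days to 5 November 2014.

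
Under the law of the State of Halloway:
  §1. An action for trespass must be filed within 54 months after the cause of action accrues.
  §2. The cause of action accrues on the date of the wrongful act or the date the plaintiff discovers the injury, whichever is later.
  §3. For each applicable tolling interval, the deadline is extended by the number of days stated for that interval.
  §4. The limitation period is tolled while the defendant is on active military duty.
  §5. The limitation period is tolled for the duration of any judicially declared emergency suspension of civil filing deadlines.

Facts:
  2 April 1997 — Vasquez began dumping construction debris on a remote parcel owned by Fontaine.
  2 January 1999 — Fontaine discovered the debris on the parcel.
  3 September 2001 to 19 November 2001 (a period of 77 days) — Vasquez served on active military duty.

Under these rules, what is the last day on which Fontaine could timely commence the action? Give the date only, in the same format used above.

Taking the later of the act (2 April 1997) and discovery (2 January 1999), the claim accrued on 2 January 1999.
The untolled deadline — 54 months after 2 January 1999 — is 2 July 2003.
Because the defendant's active military service ran from 3 September 2001 to 19 November 2001, the deadline is extended by 77 days to 17 September 2003.

17 September 2003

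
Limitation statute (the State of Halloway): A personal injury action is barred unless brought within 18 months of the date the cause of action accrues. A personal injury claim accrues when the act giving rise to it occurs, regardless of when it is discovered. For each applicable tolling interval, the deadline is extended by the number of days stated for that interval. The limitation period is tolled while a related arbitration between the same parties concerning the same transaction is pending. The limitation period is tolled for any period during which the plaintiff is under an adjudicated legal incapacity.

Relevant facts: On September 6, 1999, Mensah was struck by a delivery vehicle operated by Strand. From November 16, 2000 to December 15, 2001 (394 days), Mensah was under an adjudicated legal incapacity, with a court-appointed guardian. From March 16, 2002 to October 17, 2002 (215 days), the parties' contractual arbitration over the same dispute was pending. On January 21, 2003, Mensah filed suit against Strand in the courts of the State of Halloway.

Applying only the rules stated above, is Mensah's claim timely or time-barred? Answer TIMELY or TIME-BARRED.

TIME-BARRED

The cause of action accrued on September 6, 1999, the date of the act.
Adding the 18 months base period to September 6, 1999 gives a deadline of March 6, 2001, before any tolling.
The plaintiff's legal incapacity from November 16, 2000 to December 15, 2001 tolled the period for 394 days, extending the deadline to April 4, 2002.
The pending related arbitration from March 16, 2002 to October 17, 2002 tolled the period for 215 days, extending the deadline to November 5, 2002.
Mensah filed on January 21, 2003, after the November 5, 2002 deadline, so the action is time-barred.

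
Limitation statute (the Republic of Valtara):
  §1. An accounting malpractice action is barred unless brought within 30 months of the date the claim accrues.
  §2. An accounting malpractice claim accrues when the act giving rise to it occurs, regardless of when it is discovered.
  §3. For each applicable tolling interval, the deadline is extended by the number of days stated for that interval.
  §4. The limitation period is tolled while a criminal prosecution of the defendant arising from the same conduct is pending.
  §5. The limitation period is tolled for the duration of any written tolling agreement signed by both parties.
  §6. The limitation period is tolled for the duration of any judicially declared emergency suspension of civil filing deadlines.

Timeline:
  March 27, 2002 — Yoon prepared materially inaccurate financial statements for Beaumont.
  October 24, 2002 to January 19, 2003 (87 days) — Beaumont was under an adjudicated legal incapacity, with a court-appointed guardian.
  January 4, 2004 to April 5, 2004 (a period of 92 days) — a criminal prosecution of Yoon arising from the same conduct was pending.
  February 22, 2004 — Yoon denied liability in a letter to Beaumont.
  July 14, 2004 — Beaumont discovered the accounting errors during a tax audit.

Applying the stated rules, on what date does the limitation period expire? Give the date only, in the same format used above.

December 28, 2004

Because the rule ties accrual to occurrence, the claim accrued on March 27, 2002, not on the July 14, 2004 discovery date.
30 months from March 27, 2002 is September 27, 2004.
The period was tolled for 92 days by the pending criminal prosecution (January 4, 2004 to April 5, 2004), pushing the deadline to December 28, 2004.
Although the plaintiff's incapacity ran from October 24, 2002 to January 19, 2003, the stated rules do not make that a tolling event, so it is disregarded.
None of the other events listed affects the running of the period under the stated rules.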